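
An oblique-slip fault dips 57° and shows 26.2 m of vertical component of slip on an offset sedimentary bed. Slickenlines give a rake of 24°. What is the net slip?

76.8 m

dip-slip = throw / sin(dip) = 26.2 / sin(57°) = 31.24 m
net slip = dip-slip / sin(rake) = 31.24 / sin(24°) = 76.8 m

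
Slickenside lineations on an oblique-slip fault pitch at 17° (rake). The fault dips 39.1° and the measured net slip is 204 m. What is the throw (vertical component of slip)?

dip-slip = net slip × sin(rake) = 204 m × sin(17°) = 59.64 m
throw = dip-slip × sin(dip) = 59.64 × sin(39.1°) = 37.6 m

37.6 m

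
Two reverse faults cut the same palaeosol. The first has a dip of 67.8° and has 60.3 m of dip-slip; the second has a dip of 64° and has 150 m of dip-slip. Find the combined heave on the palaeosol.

heave_A = 60.3 × cos(67.8°) = 22.78 m
heave_B = 150 × cos(64°) = 65.76 m
total = 22.78 + 65.76 = 88.5 m

88.5 m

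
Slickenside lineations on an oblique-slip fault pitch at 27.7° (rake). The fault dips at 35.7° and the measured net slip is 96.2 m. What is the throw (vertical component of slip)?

dip-slip = net slip × sin(rake) = 96.2 m × sin(27.7°) = 44.72 m
throw = dip-slip × sin(dip) = 44.72 × sin(35.7°) = 26.1 m

26.1 m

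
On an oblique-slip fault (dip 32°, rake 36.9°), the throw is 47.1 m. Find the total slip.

148 m

dip-slip = throw / sin(dip) = 47.1 / sin(32°) = 88.88 m
net slip = dip-slip / sin(rake) = 88.88 / sin(36.9°) = 148 m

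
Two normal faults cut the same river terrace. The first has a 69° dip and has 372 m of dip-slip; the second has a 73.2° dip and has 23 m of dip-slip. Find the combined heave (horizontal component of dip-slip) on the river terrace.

140 m

heave_A = 372 × cos(69°) = 133.3 m
heave_B = 23 × cos(73.2°) = 6.648 m
total = 133.3 + 6.648 = 140 m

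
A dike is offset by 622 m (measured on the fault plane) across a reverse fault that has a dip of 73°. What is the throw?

595 m

throw = dip-slip × sin(dip) = 622 m × sin(73°) = 595 m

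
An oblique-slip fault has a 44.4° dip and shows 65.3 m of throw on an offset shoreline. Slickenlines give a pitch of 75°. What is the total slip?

dip-slip = throw / sin(dip) = 65.3 / sin(44.4°) = 93.33 m
net slip = dip-slip / sin(rake) = 93.33 / sin(75°) = 96.6 m

96.6 m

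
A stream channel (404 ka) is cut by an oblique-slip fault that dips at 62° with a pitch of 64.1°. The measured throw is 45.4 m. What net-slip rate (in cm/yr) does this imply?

0.0141 cm/yr

dip-slip = throw / sin(dip) = 45.4 / sin(62°) = 51.42 m
net slip = dip-slip / sin(rake) = 51.42 / sin(64.1°) = 57.16 m
rate = 57.16 m / 404 ka = 0.000141 m/yr = 0.0141 cm/yr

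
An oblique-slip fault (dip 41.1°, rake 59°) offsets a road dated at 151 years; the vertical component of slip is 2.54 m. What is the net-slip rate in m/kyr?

dip-slip = throw / sin(dip) = 2.54 / sin(41.1°) = 3.864 m
net slip = dip-slip / sin(rake) = 3.864 / sin(59°) = 4.508 m
rate = 4.508 m / 151 years = 0.0299 m/yr = 29.9 m/kyr

29.9 m/kyr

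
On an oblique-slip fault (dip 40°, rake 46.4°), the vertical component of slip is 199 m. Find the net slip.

dip-slip = throw / sin(dip) = 199 / sin(40°) = 309.6 m
net slip = dip-slip / sin(rake) = 309.6 / sin(46.4°) = 428 m

428 m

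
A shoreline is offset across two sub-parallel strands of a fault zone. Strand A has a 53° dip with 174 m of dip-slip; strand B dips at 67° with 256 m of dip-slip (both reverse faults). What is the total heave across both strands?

heave_A = 174 × cos(53°) = 104.7 m
heave_B = 256 × cos(67°) = 100 m
total = 104.7 + 100 = 205 m

205 m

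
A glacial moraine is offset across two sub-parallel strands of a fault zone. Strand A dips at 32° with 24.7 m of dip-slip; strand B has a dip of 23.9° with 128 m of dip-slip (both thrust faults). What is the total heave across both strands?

heave_A = 24.7 × cos(32°) = 20.95 m
heave_B = 128 × cos(23.9°) = 117 m
total = 20.95 + 117 = 138 m

138 m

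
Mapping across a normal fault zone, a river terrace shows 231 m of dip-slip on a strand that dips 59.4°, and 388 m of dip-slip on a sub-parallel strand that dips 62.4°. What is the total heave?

heave_A = 231 × cos(59.4°) = 117.6 m
heave_B = 388 × cos(62.4°) = 179.8 m
total = 117.6 + 179.8 = 297 m

297 m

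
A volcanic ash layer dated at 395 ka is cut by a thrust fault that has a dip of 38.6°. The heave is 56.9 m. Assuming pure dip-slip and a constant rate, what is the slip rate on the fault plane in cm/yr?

0.0184 cm/yr

dip-slip = heave / cos(dip) = 56.9 m / cos(38.6°) = 72.81 m
rate = 72.81 m / 395 ka = 0.000184 m/yr = 0.0184 cm/yr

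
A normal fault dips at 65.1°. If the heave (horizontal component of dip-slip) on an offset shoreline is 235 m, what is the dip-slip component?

dip-slip = heave / cos(dip) = 235 / cos(65.1°) = 558 m

558 m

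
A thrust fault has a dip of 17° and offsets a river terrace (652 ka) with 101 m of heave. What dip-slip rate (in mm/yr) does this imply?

0.162 mm/yr

dip-slip = heave / cos(dip) = 101 m / cos(17°) = 105.6 m
rate = 105.6 m / 652 ka = 0.000162 m/yr = 0.162 mm/yr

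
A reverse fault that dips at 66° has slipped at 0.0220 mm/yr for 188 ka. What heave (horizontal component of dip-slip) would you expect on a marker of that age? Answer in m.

dip-slip = rate × time = 0.0220 mm/yr × 188 ka = 4.136 m
heave = dip-slip × cos(dip) = 4.136 × cos(66°) = 1.68 m

1.68 m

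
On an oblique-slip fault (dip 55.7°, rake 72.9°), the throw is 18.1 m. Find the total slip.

dip-slip = throw / sin(dip) = 18.1 / sin(55.7°) = 21.91 m
net slip = dip-slip / sin(rake) = 21.91 / sin(72.9°) = 22.9 m

22.9 m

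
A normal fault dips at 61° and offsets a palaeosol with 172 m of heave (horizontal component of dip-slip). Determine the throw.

throw = heave × tan(dip) = 172 × tan(61°) = 310 m

310 m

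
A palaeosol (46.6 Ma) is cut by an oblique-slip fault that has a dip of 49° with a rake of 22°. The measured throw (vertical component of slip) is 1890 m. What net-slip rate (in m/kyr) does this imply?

0.143 m/kyr

dip-slip = throw / sin(dip) = 1890 / sin(49°) = 2504 m
net slip = dip-slip / sin(rake) = 2504 / sin(22°) = 6685 m
rate = 6685 m / 46.6 Ma = 0.000143 m/yr = 0.143 m/kyr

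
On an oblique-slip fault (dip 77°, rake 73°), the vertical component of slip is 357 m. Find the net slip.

383 m

dip-slip = throw / sin(dip) = 357 / sin(77°) = 366.4 m
net slip = dip-slip / sin(rake) = 366.4 / sin(73°) = 383 m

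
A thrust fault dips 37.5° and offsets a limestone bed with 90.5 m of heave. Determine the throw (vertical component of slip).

69.4 m

throw = heave × tan(dip) = 90.5 × tan(37.5°) = 69.4 m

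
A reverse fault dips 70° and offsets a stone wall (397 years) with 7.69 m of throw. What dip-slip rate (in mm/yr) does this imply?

dip-slip = throw / sin(dip) = 7.69 m / sin(70°) = 8.184 m
rate = 8.184 m / 397 years = 0.0206 m/yr = 20.6 mm/yr

20.6 mm/yr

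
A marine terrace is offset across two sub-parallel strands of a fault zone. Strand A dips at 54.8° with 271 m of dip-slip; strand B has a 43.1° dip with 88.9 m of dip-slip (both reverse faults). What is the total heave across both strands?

heave_A = 271 × cos(54.8°) = 156.2 m
heave_B = 88.9 × cos(43.1°) = 64.91 m
total = 156.2 + 64.91 = 221 m

221 m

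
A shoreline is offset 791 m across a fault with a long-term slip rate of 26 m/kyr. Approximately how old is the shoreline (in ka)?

30.4 ka

age = offset / rate = 791 m / (26 m/kyr) = 30400 yr = 30.4 ka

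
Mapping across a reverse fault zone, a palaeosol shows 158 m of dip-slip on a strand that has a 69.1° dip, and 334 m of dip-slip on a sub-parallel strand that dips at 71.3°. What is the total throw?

throw_A = 158 × sin(69.1°) = 147.6 m
throw_B = 334 × sin(71.3°) = 316.4 m
total = 147.6 + 316.4 = 464 m

464 m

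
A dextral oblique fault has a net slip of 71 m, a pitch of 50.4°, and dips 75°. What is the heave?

14.2 m

dip-slip = net slip × sin(rake) = 71 m × sin(50.4°) = 54.71 m
heave = dip-slip × cos(dip) = 54.71 × cos(75°) = 14.2 m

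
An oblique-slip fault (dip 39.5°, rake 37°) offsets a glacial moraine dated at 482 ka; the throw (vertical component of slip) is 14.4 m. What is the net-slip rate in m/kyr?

dip-slip = throw / sin(dip) = 14.4 / sin(39.5°) = 22.64 m
net slip = dip-slip / sin(rake) = 22.64 / sin(37°) = 37.62 m
rate = 37.62 m / 482 ka = 0.0000780 m/yr = 0.0780 m/kyr

0.0780 m/kyr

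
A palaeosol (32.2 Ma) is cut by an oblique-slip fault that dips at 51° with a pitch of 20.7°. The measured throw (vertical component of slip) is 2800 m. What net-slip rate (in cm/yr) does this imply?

0.0317 cm/yr

dip-slip = throw / sin(dip) = 2800 / sin(51°) = 3603 m
net slip = dip-slip / sin(rake) = 3603 / sin(20.7°) = 10190 m
rate = 10190 m / 32.2 Ma = 0.000317 m/yr = 0.0317 cm/yr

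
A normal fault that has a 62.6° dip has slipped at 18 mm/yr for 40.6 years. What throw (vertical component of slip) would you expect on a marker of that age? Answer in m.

0.649 m

dip-slip = rate × time = 18 mm/yr × 40.6 years = 0.7308 m
throw = dip-slip × sin(dip) = 0.7308 × sin(62.6°) = 0.649 m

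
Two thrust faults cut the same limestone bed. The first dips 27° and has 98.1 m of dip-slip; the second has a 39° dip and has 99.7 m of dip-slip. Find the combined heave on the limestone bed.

165 m

heave_A = 98.1 × cos(27°) = 87.41 m
heave_B = 99.7 × cos(39°) = 77.48 m
total = 87.41 + 77.48 = 165 m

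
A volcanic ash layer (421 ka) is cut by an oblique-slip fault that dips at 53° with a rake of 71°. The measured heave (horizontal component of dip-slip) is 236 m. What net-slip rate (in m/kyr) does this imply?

0.985 m/kyr

dip-slip = heave / cos(dip) = 236 / cos(53°) = 392.1 m
net slip = dip-slip / sin(rake) = 392.1 / sin(71°) = 414.7 m
rate = 414.7 m / 421 ka = 0.000985 m/yr = 0.985 m/kyr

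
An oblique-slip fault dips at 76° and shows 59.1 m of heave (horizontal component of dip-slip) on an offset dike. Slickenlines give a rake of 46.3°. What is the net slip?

338 m

dip-slip = heave / cos(dip) = 59.1 / cos(76°) = 244.3 m
net slip = dip-slip / sin(rake) = 244.3 / sin(46.3°) = 338 m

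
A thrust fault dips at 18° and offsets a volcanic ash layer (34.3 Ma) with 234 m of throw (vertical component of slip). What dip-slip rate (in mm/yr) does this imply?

0.0221 mm/yr

dip-slip = throw / sin(dip) = 234 m / sin(18°) = 757.2 m
rate = 757.2 m / 34.3 Ma = 0.0000221 m/yr = 0.0221 mm/yr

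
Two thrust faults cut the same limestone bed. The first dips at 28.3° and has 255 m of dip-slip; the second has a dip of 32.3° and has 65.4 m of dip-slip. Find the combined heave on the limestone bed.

heave_A = 255 × cos(28.3°) = 224.5 m
heave_B = 65.4 × cos(32.3°) = 55.28 m
total = 224.5 + 55.28 = 280 m

280 m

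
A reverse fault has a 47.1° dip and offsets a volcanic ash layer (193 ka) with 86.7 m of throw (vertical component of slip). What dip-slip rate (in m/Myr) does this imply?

613 m/Myr

dip-slip = throw / sin(dip) = 86.7 m / sin(47.1°) = 118.4 m
rate = 118.4 m / 193 ka = 0.000613 m/yr = 613 m/Myr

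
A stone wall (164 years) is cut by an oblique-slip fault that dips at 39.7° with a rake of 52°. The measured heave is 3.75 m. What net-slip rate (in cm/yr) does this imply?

dip-slip = heave / cos(dip) = 3.75 / cos(39.7°) = 4.874 m
net slip = dip-slip / sin(rake) = 4.874 / sin(52°) = 6.185 m
rate = 6.185 m / 164 years = 0.0377 m/yr = 3.77 cm/yr

3.77 cm/yr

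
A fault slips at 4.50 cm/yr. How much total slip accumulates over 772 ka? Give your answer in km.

34.7 km

slip = rate × time = 4.50 cm/yr × 772 ka = 34700 m = 34.7 km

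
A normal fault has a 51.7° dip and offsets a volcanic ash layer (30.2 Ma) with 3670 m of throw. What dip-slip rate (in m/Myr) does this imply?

dip-slip = throw / sin(dip) = 3670 m / sin(51.7°) = 4676 m
rate = 4676 m / 30.2 Ma = 0.000155 m/yr = 155 m/Myr

155 m/Myr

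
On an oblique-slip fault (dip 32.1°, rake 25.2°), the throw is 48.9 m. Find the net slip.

dip-slip = throw / sin(dip) = 48.9 / sin(32.1°) = 92.02 m
net slip = dip-slip / sin(rake) = 92.02 / sin(25.2°) = 216 m

216 m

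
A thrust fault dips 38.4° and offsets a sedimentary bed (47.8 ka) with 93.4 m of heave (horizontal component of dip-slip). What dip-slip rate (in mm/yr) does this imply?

dip-slip = heave / cos(dip) = 93.4 m / cos(38.4°) = 119.2 m
rate = 119.2 m / 47.8 ka = 0.00249 m/yr = 2.49 mm/yr

2.49 mm/yr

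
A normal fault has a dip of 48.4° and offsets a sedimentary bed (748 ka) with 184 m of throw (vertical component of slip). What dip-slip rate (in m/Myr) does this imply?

dip-slip = throw / sin(dip) = 184 m / sin(48.4°) = 246.1 m
rate = 246.1 m / 748 ka = 0.000329 m/yr = 329 m/Myr

329 m/Myr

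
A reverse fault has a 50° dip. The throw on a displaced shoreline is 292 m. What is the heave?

245 m

heave = throw / tan(dip) = 292 / tan(50°) = 245 m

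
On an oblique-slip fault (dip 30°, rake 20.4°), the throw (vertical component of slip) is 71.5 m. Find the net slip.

410 m

dip-slip = throw / sin(dip) = 71.5 / sin(30°) = 143 m
net slip = dip-slip / sin(rake) = 143 / sin(20.4°) = 410 m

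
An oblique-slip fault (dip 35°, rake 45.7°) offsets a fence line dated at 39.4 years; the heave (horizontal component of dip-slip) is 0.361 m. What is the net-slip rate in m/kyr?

dip-slip = heave / cos(dip) = 0.361 / cos(35°) = 0.4407 m
net slip = dip-slip / sin(rake) = 0.4407 / sin(45.7°) = 0.6158 m
rate = 0.6158 m / 39.4 years = 0.0156 m/yr = 15.6 m/kyr

15.6 m/kyr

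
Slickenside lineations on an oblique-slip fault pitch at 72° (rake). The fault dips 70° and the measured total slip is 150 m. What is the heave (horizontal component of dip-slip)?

48.8 m

dip-slip = net slip × sin(rake) = 150 m × sin(72°) = 142.7 m
heave = dip-slip × cos(dip) = 142.7 × cos(70°) = 48.8 m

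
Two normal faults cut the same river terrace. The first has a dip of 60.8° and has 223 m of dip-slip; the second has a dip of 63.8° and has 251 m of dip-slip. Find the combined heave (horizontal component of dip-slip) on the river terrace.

220 m

heave_A = 223 × cos(60.8°) = 108.8 m
heave_B = 251 × cos(63.8°) = 110.8 m
total = 108.8 + 110.8 = 220 m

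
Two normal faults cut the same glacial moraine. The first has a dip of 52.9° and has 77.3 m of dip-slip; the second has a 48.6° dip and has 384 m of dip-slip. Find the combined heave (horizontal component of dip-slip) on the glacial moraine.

heave_A = 77.3 × cos(52.9°) = 46.63 m
heave_B = 384 × cos(48.6°) = 253.9 m
total = 46.63 + 253.9 = 301 m

301 m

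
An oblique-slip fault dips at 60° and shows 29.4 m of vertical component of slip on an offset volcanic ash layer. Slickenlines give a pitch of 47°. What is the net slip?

dip-slip = throw / sin(dip) = 29.4 / sin(60°) = 33.95 m
net slip = dip-slip / sin(rake) = 33.95 / sin(47°) = 46.4 m

46.4 m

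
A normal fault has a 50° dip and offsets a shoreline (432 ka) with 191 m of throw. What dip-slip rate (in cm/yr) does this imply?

dip-slip = throw / sin(dip) = 191 m / sin(50°) = 249.3 m
rate = 249.3 m / 432 ka = 0.000577 m/yr = 0.0577 cm/yr

0.0577 cm/yr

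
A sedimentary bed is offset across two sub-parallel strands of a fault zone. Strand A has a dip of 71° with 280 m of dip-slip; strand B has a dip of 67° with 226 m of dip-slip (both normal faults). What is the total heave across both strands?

heave_A = 280 × cos(71°) = 91.16 m
heave_B = 226 × cos(67°) = 88.31 m
total = 91.16 + 88.31 = 179 m

179 m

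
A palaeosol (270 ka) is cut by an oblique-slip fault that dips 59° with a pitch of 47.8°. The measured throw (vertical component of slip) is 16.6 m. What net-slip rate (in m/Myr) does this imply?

96.8 m/Myr

dip-slip = throw / sin(dip) = 16.6 / sin(59°) = 19.37 m
net slip = dip-slip / sin(rake) = 19.37 / sin(47.8°) = 26.14 m
rate = 26.14 m / 270 ka = 0.0000968 m/yr = 96.8 m/Myr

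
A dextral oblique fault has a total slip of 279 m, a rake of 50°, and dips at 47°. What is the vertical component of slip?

dip-slip = net slip × sin(rake) = 279 m × sin(50°) = 213.7 m
throw = dip-slip × sin(dip) = 213.7 × sin(47°) = 156 m

156 m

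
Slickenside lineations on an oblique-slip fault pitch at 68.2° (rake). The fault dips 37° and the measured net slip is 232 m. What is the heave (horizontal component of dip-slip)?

dip-slip = net slip × sin(rake) = 232 m × sin(68.2°) = 215.4 m
heave = dip-slip × cos(dip) = 215.4 × cos(37°) = 172 m

172 m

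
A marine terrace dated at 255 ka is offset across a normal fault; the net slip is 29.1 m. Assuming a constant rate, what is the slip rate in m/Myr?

114 m/Myr

rate = 29.1 m / 255 ka = 0.000114 m/yr = 114 m/Myr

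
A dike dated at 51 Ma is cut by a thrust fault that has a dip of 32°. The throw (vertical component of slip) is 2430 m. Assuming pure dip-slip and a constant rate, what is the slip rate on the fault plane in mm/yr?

dip-slip = throw / sin(dip) = 2430 m / sin(32°) = 4586 m
rate = 4586 m / 51 Ma = 0.0000899 m/yr = 0.0899 mm/yr

0.0899 mm/yr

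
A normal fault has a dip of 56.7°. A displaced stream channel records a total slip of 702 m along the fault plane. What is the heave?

heave = dip-slip × cos(dip) = 702 m × cos(56.7°) = 385 m

385 m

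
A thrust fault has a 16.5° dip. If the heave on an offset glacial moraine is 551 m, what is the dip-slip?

dip-slip = heave / cos(dip) = 551 / cos(16.5°) = 575 m

575 m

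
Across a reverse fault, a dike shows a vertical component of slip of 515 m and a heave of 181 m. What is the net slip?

net slip = √(throw² + heave²) = √(515² + 181²) = 546 m

546 m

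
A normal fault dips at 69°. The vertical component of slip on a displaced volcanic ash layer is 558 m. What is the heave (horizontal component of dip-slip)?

214 m

heave = throw / tan(dip) = 558 / tan(69°) = 214 m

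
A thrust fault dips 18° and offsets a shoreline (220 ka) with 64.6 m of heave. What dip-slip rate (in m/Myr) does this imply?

309 m/Myr

dip-slip = heave / cos(dip) = 64.6 m / cos(18°) = 67.92 m
rate = 67.92 m / 220 ka = 0.000309 m/yr = 309 m/Myr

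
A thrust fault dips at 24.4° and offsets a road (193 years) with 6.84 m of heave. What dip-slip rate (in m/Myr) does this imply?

38900 m/Myr

dip-slip = heave / cos(dip) = 6.84 m / cos(24.4°) = 7.511 m
rate = 7.511 m / 193 years = 0.0389 m/yr = 38900 m/Myr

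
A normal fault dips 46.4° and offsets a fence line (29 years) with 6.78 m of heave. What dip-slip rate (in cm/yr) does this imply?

33.9 cm/yr

dip-slip = heave / cos(dip) = 6.78 m / cos(46.4°) = 9.832 m
rate = 9.832 m / 29 years = 0.339 m/yr = 33.9 cm/yr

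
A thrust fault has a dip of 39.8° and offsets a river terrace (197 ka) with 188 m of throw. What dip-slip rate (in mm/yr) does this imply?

1.49 mm/yr

dip-slip = throw / sin(dip) = 188 m / sin(39.8°) = 293.7 m
rate = 293.7 m / 197 ka = 0.00149 m/yr = 1.49 mm/yr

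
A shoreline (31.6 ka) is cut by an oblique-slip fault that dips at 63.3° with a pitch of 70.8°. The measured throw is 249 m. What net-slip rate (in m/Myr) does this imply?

dip-slip = throw / sin(dip) = 249 / sin(63.3°) = 278.7 m
net slip = dip-slip / sin(rake) = 278.7 / sin(70.8°) = 295.1 m
rate = 295.1 m / 31.6 ka = 0.00934 m/yr = 9340 m/Myr

9340 m/Myr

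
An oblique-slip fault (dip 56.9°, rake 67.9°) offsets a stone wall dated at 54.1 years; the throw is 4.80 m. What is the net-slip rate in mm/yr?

dip-slip = throw / sin(dip) = 4.80 / sin(56.9°) = 5.730 m
net slip = dip-slip / sin(rake) = 5.730 / sin(67.9°) = 6.184 m
rate = 6.184 m / 54.1 years = 0.114 m/yr = 114 mm/yr

114 mm/yr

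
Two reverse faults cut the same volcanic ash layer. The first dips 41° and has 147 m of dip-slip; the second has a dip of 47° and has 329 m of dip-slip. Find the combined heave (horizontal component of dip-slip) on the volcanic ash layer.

heave_A = 147 × cos(41°) = 110.9 m
heave_B = 329 × cos(47°) = 224.4 m
total = 110.9 + 224.4 = 335 m

335 m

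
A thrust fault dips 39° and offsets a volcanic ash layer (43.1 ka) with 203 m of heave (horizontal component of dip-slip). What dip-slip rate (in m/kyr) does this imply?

dip-slip = heave / cos(dip) = 203 m / cos(39°) = 261.2 m
rate = 261.2 m / 43.1 ka = 0.00606 m/yr = 6.06 m/kyr

6.06 m/kyr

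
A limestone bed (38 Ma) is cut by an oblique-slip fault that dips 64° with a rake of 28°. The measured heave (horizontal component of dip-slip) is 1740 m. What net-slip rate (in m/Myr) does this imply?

dip-slip = heave / cos(dip) = 1740 / cos(64°) = 3969 m
net slip = dip-slip / sin(rake) = 3969 / sin(28°) = 8455 m
rate = 8455 m / 38 Ma = 0.000222 m/yr = 222 m/Myr

222 m/Myr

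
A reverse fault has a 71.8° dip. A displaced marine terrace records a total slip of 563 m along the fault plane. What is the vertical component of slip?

throw = dip-slip × sin(dip) = 563 m × sin(71.8°) = 535 m

535 m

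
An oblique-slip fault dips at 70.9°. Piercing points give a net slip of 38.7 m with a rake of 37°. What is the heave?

7.62 m

dip-slip = net slip × sin(rake) = 38.7 m × sin(37°) = 23.29 m
heave = dip-slip × cos(dip) = 23.29 × cos(70.9°) = 7.62 m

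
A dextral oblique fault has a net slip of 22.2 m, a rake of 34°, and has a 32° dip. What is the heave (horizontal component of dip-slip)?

dip-slip = net slip × sin(rake) = 22.2 m × sin(34°) = 12.41 m
heave = dip-slip × cos(dip) = 12.41 × cos(32°) = 10.5 m

10.5 m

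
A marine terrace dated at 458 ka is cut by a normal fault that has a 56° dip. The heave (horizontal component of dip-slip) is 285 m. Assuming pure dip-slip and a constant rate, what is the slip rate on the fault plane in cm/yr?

0.111 cm/yr

dip-slip = heave / cos(dip) = 285 m / cos(56°) = 509.7 m
rate = 509.7 m / 458 ka = 0.00111 m/yr = 0.111 cm/yr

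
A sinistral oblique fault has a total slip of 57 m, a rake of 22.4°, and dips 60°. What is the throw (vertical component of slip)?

18.8 m

dip-slip = net slip × sin(rake) = 57 m × sin(22.4°) = 21.72 m
throw = dip-slip × sin(dip) = 21.72 × sin(60°) = 18.8 m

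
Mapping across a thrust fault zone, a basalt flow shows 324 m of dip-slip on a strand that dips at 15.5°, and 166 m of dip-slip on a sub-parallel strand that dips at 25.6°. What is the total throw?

158 m

throw_A = 324 × sin(15.5°) = 86.59 m
throw_B = 166 × sin(25.6°) = 71.73 m
total = 86.59 + 71.73 = 158 m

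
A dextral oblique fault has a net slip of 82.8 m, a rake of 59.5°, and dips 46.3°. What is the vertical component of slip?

51.6 m

dip-slip = net slip × sin(rake) = 82.8 m × sin(59.5°) = 71.34 m
throw = dip-slip × sin(dip) = 71.34 × sin(46.3°) = 51.6 m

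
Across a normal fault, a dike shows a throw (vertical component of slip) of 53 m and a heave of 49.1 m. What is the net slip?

net slip = √(throw² + heave²) = √(53² + 49.1²) = 72.2 m

72.2 m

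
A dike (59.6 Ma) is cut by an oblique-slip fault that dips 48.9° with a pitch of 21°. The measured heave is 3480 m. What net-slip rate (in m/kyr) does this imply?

dip-slip = heave / cos(dip) = 3480 / cos(48.9°) = 5294 m
net slip = dip-slip / sin(rake) = 5294 / sin(21°) = 14770 m
rate = 14770 m / 59.6 Ma = 0.000248 m/yr = 0.248 m/kyr

0.248 m/kyr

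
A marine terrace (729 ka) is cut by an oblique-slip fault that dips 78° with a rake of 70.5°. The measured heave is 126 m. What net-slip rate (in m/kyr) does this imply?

dip-slip = heave / cos(dip) = 126 / cos(78°) = 606 m
net slip = dip-slip / sin(rake) = 606 / sin(70.5°) = 642.9 m
rate = 642.9 m / 729 ka = 0.000882 m/yr = 0.882 m/kyr

0.882 m/kyr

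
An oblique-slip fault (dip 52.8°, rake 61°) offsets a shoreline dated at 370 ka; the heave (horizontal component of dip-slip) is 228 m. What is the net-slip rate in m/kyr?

1.17 m/kyr

dip-slip = heave / cos(dip) = 228 / cos(52.8°) = 377.1 m
net slip = dip-slip / sin(rake) = 377.1 / sin(61°) = 431.2 m
rate = 431.2 m / 370 ka = 0.00117 m/yr = 1.17 m/kyr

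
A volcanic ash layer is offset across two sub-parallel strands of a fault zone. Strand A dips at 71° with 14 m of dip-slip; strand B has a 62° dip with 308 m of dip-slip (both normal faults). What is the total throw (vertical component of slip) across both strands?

285 m

throw_A = 14 × sin(71°) = 13.24 m
throw_B = 308 × sin(62°) = 271.9 m
total = 13.24 + 271.9 = 285 m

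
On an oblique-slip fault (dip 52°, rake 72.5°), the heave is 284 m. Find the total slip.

dip-slip = heave / cos(dip) = 284 / cos(52°) = 461.3 m
net slip = dip-slip / sin(rake) = 461.3 / sin(72.5°) = 484 m

484 m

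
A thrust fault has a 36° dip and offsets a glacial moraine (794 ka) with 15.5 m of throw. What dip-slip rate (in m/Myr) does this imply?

33.2 m/Myr

dip-slip = throw / sin(dip) = 15.5 m / sin(36°) = 26.37 m
rate = 26.37 m / 794 ka = 0.0000332 m/yr = 33.2 m/Myr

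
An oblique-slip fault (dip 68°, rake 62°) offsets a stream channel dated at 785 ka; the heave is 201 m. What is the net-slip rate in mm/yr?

dip-slip = heave / cos(dip) = 201 / cos(68°) = 536.6 m
net slip = dip-slip / sin(rake) = 536.6 / sin(62°) = 607.7 m
rate = 607.7 m / 785 ka = 0.000774 m/yr = 0.774 mm/yr

0.774 mm/yr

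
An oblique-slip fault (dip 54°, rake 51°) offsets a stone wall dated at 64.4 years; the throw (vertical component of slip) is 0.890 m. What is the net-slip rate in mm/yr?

dip-slip = throw / sin(dip) = 0.890 / sin(54°) = 1.100 m
net slip = dip-slip / sin(rake) = 1.100 / sin(51°) = 1.416 m
rate = 1.416 m / 64.4 years = 0.0220 m/yr = 22 mm/yr

22 mm/yr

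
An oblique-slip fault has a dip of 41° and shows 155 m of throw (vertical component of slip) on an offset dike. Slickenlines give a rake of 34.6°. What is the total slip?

dip-slip = throw / sin(dip) = 155 / sin(41°) = 236.3 m
net slip = dip-slip / sin(rake) = 236.3 / sin(34.6°) = 416 m

416 m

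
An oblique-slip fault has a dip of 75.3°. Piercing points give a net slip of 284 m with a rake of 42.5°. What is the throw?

dip-slip = net slip × sin(rake) = 284 m × sin(42.5°) = 191.9 m
throw = dip-slip × sin(dip) = 191.9 × sin(75.3°) = 186 m

186 m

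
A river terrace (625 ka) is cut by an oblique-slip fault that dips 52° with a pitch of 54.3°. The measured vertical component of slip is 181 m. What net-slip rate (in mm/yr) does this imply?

0.453 mm/yr

dip-slip = throw / sin(dip) = 181 / sin(52°) = 229.7 m
net slip = dip-slip / sin(rake) = 229.7 / sin(54.3°) = 282.8 m
rate = 282.8 m / 625 ka = 0.000453 m/yr = 0.453 mm/yr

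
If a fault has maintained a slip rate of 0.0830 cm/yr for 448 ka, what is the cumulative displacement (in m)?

372 m

slip = rate × time = 0.0830 cm/yr × 448 ka = 372 m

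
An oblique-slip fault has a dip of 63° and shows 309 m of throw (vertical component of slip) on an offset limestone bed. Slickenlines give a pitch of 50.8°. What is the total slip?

448 m

dip-slip = throw / sin(dip) = 309 / sin(63°) = 346.8 m
net slip = dip-slip / sin(rake) = 346.8 / sin(50.8°) = 448 m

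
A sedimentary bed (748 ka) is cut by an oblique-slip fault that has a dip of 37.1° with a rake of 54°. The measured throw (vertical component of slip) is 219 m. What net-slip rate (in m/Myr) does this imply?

600 m/Myr

dip-slip = throw / sin(dip) = 219 / sin(37.1°) = 363.1 m
net slip = dip-slip / sin(rake) = 363.1 / sin(54°) = 448.8 m
rate = 448.8 m / 748 ka = 0.000600 m/yr = 600 m/Myr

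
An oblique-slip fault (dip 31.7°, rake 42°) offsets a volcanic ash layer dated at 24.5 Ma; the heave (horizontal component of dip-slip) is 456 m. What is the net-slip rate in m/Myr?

32.7 m/Myr

dip-slip = heave / cos(dip) = 456 / cos(31.7°) = 536 m
net slip = dip-slip / sin(rake) = 536 / sin(42°) = 801 m
rate = 801 m / 24.5 Ma = 0.0000327 m/yr = 32.7 m/Myr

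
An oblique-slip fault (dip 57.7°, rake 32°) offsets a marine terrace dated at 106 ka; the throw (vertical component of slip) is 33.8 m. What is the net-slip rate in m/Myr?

dip-slip = throw / sin(dip) = 33.8 / sin(57.7°) = 39.99 m
net slip = dip-slip / sin(rake) = 39.99 / sin(32°) = 75.46 m
rate = 75.46 m / 106 ka = 0.000712 m/yr = 712 m/Myr

712 m/Myr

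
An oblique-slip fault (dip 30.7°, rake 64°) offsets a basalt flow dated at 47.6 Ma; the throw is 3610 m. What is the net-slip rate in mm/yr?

0.165 mm/yr

dip-slip = throw / sin(dip) = 3610 / sin(30.7°) = 7071 m
net slip = dip-slip / sin(rake) = 7071 / sin(64°) = 7867 m
rate = 7867 m / 47.6 Ma = 0.000165 m/yr = 0.165 mm/yr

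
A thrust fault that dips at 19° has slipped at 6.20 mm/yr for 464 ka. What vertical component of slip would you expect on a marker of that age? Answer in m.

dip-slip = rate × time = 6.20 mm/yr × 464 ka = 2877 m
throw = dip-slip × sin(dip) = 2877 × sin(19°) = 937 m

937 m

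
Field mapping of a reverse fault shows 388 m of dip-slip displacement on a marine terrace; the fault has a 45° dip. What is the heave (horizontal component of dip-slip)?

heave = dip-slip × cos(dip) = 388 m × cos(45°) = 274 m

274 m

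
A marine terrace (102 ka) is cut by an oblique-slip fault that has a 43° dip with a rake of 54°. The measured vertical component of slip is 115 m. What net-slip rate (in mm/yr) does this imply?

2.04 mm/yr

dip-slip = throw / sin(dip) = 115 / sin(43°) = 168.6 m
net slip = dip-slip / sin(rake) = 168.6 / sin(54°) = 208.4 m
rate = 208.4 m / 102 ka = 0.00204 m/yr = 2.04 mm/yr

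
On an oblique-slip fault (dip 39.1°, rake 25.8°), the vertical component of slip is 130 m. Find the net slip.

474 m

dip-slip = throw / sin(dip) = 130 / sin(39.1°) = 206.1 m
net slip = dip-slip / sin(rake) = 206.1 / sin(25.8°) = 474 m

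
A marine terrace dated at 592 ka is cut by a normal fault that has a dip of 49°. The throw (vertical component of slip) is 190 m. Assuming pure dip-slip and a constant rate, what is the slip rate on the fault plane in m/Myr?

dip-slip = throw / sin(dip) = 190 m / sin(49°) = 251.8 m
rate = 251.8 m / 592 ka = 0.000425 m/yr = 425 m/Myr

425 m/Myr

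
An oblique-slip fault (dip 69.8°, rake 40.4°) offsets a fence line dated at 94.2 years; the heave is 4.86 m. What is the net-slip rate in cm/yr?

23.1 cm/yr

dip-slip = heave / cos(dip) = 4.86 / cos(69.8°) = 14.07 m
net slip = dip-slip / sin(rake) = 14.07 / sin(40.4°) = 21.72 m
rate = 21.72 m / 94.2 years = 0.231 m/yr = 23.1 cm/yr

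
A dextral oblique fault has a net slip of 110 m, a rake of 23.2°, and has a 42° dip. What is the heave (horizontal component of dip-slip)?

32.2 m

dip-slip = net slip × sin(rake) = 110 m × sin(23.2°) = 43.33 m
heave = dip-slip × cos(dip) = 43.33 × cos(42°) = 32.2 m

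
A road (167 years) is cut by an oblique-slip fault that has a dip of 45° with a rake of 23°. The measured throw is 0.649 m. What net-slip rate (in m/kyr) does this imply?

dip-slip = throw / sin(dip) = 0.649 / sin(45°) = 0.9178 m
net slip = dip-slip / sin(rake) = 0.9178 / sin(23°) = 2.349 m
rate = 2.349 m / 167 years = 0.0141 m/yr = 14.1 m/kyr

14.1 m/kyr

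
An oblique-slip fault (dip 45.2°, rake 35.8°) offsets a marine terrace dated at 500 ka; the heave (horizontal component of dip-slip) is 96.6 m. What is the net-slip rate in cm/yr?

0.0469 cm/yr

dip-slip = heave / cos(dip) = 96.6 / cos(45.2°) = 137.1 m
net slip = dip-slip / sin(rake) = 137.1 / sin(35.8°) = 234.4 m
rate = 234.4 m / 500 ka = 0.000469 m/yr = 0.0469 cm/yr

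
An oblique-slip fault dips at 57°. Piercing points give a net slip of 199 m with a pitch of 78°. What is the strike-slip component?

strike-slip = net slip × cos(rake) = 199 m × cos(78°) = 41.4 m

41.4 m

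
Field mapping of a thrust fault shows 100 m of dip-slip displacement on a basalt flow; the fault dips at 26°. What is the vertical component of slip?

43.8 m

throw = dip-slip × sin(dip) = 100 m × sin(26°) = 43.8 m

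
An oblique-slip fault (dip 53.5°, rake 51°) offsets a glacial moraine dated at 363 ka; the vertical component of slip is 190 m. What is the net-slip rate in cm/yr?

dip-slip = throw / sin(dip) = 190 / sin(53.5°) = 236.4 m
net slip = dip-slip / sin(rake) = 236.4 / sin(51°) = 304.1 m
rate = 304.1 m / 363 ka = 0.000838 m/yr = 0.0838 cm/yr

0.0838 cm/yr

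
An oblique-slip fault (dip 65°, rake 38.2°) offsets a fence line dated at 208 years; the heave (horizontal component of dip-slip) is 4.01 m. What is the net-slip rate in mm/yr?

dip-slip = heave / cos(dip) = 4.01 / cos(65°) = 9.488 m
net slip = dip-slip / sin(rake) = 9.488 / sin(38.2°) = 15.34 m
rate = 15.34 m / 208 years = 0.0738 m/yr = 73.8 mm/yr

73.8 mm/yr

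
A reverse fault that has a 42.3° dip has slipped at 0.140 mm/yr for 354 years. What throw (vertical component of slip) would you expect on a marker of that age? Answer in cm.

3.34 cm

dip-slip = rate × time = 0.140 mm/yr × 354 years = 0.04956 m
throw = dip-slip × sin(dip) = 0.04956 × sin(42.3°) = 0.0334 m = 3.34 cm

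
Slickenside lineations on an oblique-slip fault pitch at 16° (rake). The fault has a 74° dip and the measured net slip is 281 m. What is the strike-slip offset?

strike-slip = net slip × cos(rake) = 281 m × cos(16°) = 270 m

270 m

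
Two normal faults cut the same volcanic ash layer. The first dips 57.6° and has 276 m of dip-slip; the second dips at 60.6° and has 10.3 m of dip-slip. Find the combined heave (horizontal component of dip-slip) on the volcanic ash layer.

heave_A = 276 × cos(57.6°) = 147.9 m
heave_B = 10.3 × cos(60.6°) = 5.056 m
total = 147.9 + 5.056 = 153 m

153 m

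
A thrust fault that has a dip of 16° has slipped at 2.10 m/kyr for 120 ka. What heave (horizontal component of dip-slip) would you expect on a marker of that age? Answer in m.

dip-slip = rate × time = 2.10 m/kyr × 120 ka = 252 m
heave = dip-slip × cos(dip) = 252 × cos(16°) = 242 m

242 m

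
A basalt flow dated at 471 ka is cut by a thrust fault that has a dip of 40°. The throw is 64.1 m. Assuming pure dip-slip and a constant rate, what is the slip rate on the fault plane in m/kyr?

0.212 m/kyr

dip-slip = throw / sin(dip) = 64.1 m / sin(40°) = 99.72 m
rate = 99.72 m / 471 ka = 0.000212 m/yr = 0.212 m/kyr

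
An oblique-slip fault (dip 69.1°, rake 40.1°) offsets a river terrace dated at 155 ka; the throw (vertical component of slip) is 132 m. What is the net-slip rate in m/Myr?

1420 m/Myr

dip-slip = throw / sin(dip) = 132 / sin(69.1°) = 141.3 m
net slip = dip-slip / sin(rake) = 141.3 / sin(40.1°) = 219.4 m
rate = 219.4 m / 155 ka = 0.00142 m/yr = 1420 m/Myr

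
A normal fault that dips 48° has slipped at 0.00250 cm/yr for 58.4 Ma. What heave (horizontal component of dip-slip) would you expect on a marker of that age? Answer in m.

dip-slip = rate × time = 0.00250 cm/yr × 58.4 Ma = 1460 m
heave = dip-slip × cos(dip) = 1460 × cos(48°) = 977 m

977 m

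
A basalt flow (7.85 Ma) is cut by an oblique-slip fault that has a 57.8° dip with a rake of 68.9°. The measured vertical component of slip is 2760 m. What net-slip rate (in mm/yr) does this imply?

0.445 mm/yr

dip-slip = throw / sin(dip) = 2760 / sin(57.8°) = 3262 m
net slip = dip-slip / sin(rake) = 3262 / sin(68.9°) = 3496 m
rate = 3496 m / 7.85 Ma = 0.000445 m/yr = 0.445 mm/yr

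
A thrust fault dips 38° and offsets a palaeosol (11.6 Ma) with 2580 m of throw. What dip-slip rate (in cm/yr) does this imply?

dip-slip = throw / sin(dip) = 2580 m / sin(38°) = 4191 m
rate = 4191 m / 11.6 Ma = 0.000361 m/yr = 0.0361 cm/yr

0.0361 cm/yr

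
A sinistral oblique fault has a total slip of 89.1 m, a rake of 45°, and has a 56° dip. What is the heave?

35.2 m

dip-slip = net slip × sin(rake) = 89.1 m × sin(45°) = 63 m
heave = dip-slip × cos(dip) = 63 × cos(56°) = 35.2 m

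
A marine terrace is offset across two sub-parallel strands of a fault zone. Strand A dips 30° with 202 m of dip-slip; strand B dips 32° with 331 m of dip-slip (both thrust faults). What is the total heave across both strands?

456 m

heave_A = 202 × cos(30°) = 174.9 m
heave_B = 331 × cos(32°) = 280.7 m
total = 174.9 + 280.7 = 456 m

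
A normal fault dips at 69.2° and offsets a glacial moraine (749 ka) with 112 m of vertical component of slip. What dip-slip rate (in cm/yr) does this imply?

dip-slip = throw / sin(dip) = 112 m / sin(69.2°) = 119.8 m
rate = 119.8 m / 749 ka = 0.000160 m/yr = 0.0160 cm/yr

0.0160 cm/yr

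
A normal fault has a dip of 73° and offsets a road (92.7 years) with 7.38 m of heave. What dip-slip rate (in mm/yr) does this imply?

272 mm/yr

dip-slip = heave / cos(dip) = 7.38 m / cos(73°) = 25.24 m
rate = 25.24 m / 92.7 years = 0.272 m/yr = 272 mm/yr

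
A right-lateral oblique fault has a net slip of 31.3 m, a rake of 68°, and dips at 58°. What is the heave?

15.4 m

dip-slip = net slip × sin(rake) = 31.3 m × sin(68°) = 29.02 m
heave = dip-slip × cos(dip) = 29.02 × cos(58°) = 15.4 m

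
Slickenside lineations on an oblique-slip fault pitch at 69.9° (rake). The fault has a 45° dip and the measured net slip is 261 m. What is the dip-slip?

245 m

dip-slip = net slip × sin(rake) = 261 m × sin(69.9°) = 245 m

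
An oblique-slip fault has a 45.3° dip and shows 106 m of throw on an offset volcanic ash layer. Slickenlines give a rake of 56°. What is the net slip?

dip-slip = throw / sin(dip) = 106 / sin(45.3°) = 149.1 m
net slip = dip-slip / sin(rake) = 149.1 / sin(56°) = 180 m

180 m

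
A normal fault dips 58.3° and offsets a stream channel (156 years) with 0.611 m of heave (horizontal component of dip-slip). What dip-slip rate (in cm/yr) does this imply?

dip-slip = heave / cos(dip) = 0.611 m / cos(58.3°) = 1.163 m
rate = 1.163 m / 156 years = 0.00745 m/yr = 0.745 cm/yr

0.745 cm/yr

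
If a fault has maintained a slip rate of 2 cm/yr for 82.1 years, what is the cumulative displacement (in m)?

1.64 m

slip = rate × time = 2 cm/yr × 82.1 years = 1.64 m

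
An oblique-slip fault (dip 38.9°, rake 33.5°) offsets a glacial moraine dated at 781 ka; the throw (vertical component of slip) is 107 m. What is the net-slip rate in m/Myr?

395 m/Myr

dip-slip = throw / sin(dip) = 107 / sin(38.9°) = 170.4 m
net slip = dip-slip / sin(rake) = 170.4 / sin(33.5°) = 308.7 m
rate = 308.7 m / 781 ka = 0.000395 m/yr = 395 m/Myr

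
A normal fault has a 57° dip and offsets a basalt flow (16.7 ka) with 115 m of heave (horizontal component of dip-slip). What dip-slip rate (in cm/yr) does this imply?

1.26 cm/yr

dip-slip = heave / cos(dip) = 115 m / cos(57°) = 211.1 m
rate = 211.1 m / 16.7 ka = 0.0126 m/yr = 1.26 cm/yr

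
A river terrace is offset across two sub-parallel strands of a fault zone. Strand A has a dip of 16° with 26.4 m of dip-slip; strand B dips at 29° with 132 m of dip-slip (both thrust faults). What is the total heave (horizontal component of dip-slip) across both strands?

141 m

heave_A = 26.4 × cos(16°) = 25.38 m
heave_B = 132 × cos(29°) = 115.4 m
total = 25.38 + 115.4 = 141 m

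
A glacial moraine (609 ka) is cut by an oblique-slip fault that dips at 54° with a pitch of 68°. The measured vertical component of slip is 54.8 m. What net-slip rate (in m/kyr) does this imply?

0.120 m/kyr

dip-slip = throw / sin(dip) = 54.8 / sin(54°) = 67.74 m
net slip = dip-slip / sin(rake) = 67.74 / sin(68°) = 73.06 m
rate = 73.06 m / 609 ka = 0.000120 m/yr = 0.120 m/kyr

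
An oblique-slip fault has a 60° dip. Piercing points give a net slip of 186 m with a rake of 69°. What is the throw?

150 m

dip-slip = net slip × sin(rake) = 186 m × sin(69°) = 173.6 m
throw = dip-slip × sin(dip) = 173.6 × sin(60°) = 150 m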